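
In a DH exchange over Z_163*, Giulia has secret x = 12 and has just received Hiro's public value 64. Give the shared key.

85

Shared key K = 64^12 mod 163.
64^1 ≡ 64 (mod 163)
64^2 = (64^1)^2 ≡ 64^2 = 4096 ≡ 21 (mod 163)
64^4 = (64^2)^2 ≡ 21^2 = 441 ≡ 115 (mod 163)
64^8 = (64^4)^2 ≡ 115^2 = 13225 ≡ 22 (mod 163)
64^12 = 64^8 · 64^4 ≡ 22 · 115 ≡ 85 (mod 163).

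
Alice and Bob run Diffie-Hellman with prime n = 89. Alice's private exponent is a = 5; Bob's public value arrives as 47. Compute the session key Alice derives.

Shared key K = 47^5 mod 89.
47^1 ≡ 47 (mod 89)
47^2 = (47^1)^2 ≡ 47^2 = 2209 ≡ 73 (mod 89)
47^4 = (47^2)^2 ≡ 73^2 = 5329 ≡ 78 (mod 89)
47^5 = 47^4 · 47^1 ≡ 78 · 47 ≡ 17 (mod 89).

17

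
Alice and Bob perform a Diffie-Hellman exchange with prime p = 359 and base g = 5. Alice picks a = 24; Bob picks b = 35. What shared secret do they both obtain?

Alice sends A = g^a mod p = 5^24 mod 359.
5^1 ≡ 5 (mod 359)
5^2 = (5^1)^2 ≡ 5^2 = 25 ≡ 25 (mod 359)
5^4 = (5^2)^2 ≡ 25^2 = 625 ≡ 266 (mod 359)
5^8 = (5^4)^2 ≡ 266^2 = 70756 ≡ 33 (mod 359)
5^16 = (5^8)^2 ≡ 33^2 = 1089 ≡ 12 (mod 359)
5^24 = 5^16 · 5^8 ≡ 12 · 33 ≡ 37 (mod 359).
So A = 37. Bob then computes K = A^b mod p = 37^35 mod 359.
37^1 ≡ 37 (mod 359)
37^2 = (37^1)^2 ≡ 37^2 = 1369 ≡ 292 (mod 359)
37^4 = (37^2)^2 ≡ 292^2 = 85264 ≡ 181 (mod 359)
37^8 = (37^4)^2 ≡ 181^2 = 32761 ≡ 92 (mod 359)
37^16 = (37^8)^2 ≡ 92^2 = 8464 ≡ 207 (mod 359)
37^32 = (37^16)^2 ≡ 207^2 = 42849 ≡ 128 (mod 359)
37^35 = 37^32 · 37^2 · 37^1 ≡ 128 · 292 · 37 ≡ 44 (mod 359).

44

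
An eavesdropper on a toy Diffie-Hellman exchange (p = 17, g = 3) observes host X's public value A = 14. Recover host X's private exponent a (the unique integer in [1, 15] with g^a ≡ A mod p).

Try successive powers of 3 modulo 17:
3^1 ≡ 3
3^2 ≡ 9
3^3 ≡ 10
3^4 ≡ 13
3^5 ≡ 5
3^6 ≡ 15
3^7 ≡ 11
3^8 ≡ 16
3^9 ≡ 14
Found: a = 9.

9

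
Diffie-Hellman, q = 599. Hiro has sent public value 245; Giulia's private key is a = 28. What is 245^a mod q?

83

Shared key K = 245^28 mod 599.
245^1 ≡ 245 (mod 599)
245^2 = (245^1)^2 ≡ 245^2 = 60025 ≡ 125 (mod 599)
245^4 = (245^2)^2 ≡ 125^2 = 15625 ≡ 51 (mod 599)
245^8 = (245^4)^2 ≡ 51^2 = 2601 ≡ 205 (mod 599)
245^16 = (245^8)^2 ≡ 205^2 = 42025 ≡ 95 (mod 599)
245^28 = 245^16 · 245^8 · 245^4 ≡ 95 · 205 · 51 ≡ 83 (mod 599).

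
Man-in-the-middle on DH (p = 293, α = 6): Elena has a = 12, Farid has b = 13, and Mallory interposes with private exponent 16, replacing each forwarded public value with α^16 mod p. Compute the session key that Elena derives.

Elena receives Mallory's public value M = 6^16 mod 293 instead of the honest one.
6^1 ≡ 6 (mod 293)
6^2 = (6^1)^2 ≡ 6^2 = 36 ≡ 36 (mod 293)
6^4 = (6^2)^2 ≡ 36^2 = 1296 ≡ 124 (mod 293)
6^8 = (6^4)^2 ≡ 124^2 = 15376 ≡ 140 (mod 293)
6^16 = (6^8)^2 ≡ 140^2 = 19600 ≡ 262 (mod 293)
So M = 262. Elena computes K = M^12 mod 293.
262^1 ≡ 262 (mod 293)
262^2 = (262^1)^2 ≡ 262^2 = 68644 ≡ 82 (mod 293)
262^4 = (262^2)^2 ≡ 82^2 = 6724 ≡ 278 (mod 293)
262^8 = (262^4)^2 ≡ 278^2 = 77284 ≡ 225 (mod 293)
262^12 = 262^8 · 262^4 ≡ 225 · 278 ≡ 141 (mod 293).

141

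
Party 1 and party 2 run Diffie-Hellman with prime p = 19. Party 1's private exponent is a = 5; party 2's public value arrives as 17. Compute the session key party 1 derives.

Shared key K = 17^5 mod 19.
17^1 ≡ 17 (mod 19)
17^2 = (17^1)^2 ≡ 17^2 = 289 ≡ 4 (mod 19)
17^4 = (17^2)^2 ≡ 4^2 = 16 ≡ 16 (mod 19)
17^5 = 17^4 · 17^1 ≡ 16 · 17 ≡ 6 (mod 19).

6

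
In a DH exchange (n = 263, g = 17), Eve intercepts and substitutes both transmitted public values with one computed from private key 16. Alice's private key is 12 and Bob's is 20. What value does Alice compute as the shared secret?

83

Alice receives Eve's public value M = 17^16 mod 263 instead of the honest one.
17^1 ≡ 17 (mod 263)
17^2 = (17^1)^2 ≡ 17^2 = 289 ≡ 26 (mod 263)
17^4 = (17^2)^2 ≡ 26^2 = 676 ≡ 150 (mod 263)
17^8 = (17^4)^2 ≡ 150^2 = 22500 ≡ 145 (mod 263)
17^16 = (17^8)^2 ≡ 145^2 = 21025 ≡ 248 (mod 263)
So M = 248. Alice computes K = M^12 mod 263.
248^1 ≡ 248 (mod 263)
248^2 = (248^1)^2 ≡ 248^2 = 61504 ≡ 225 (mod 263)
248^4 = (248^2)^2 ≡ 225^2 = 50625 ≡ 129 (mod 263)
248^8 = (248^4)^2 ≡ 129^2 = 16641 ≡ 72 (mod 263)
248^12 = 248^8 · 248^4 ≡ 72 · 129 ≡ 83 (mod 263).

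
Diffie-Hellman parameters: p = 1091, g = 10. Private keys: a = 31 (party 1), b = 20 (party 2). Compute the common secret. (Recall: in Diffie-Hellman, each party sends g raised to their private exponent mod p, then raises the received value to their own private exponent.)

353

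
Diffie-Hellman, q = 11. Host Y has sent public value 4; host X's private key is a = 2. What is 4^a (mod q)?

5

Shared key K = 4^2 mod 11.
4^1 ≡ 4 (mod 11)
4^2 = (4^1)^2 ≡ 4^2 = 16 ≡ 5 (mod 11)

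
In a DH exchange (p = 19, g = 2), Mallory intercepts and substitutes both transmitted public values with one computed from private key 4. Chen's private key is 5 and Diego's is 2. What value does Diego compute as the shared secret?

9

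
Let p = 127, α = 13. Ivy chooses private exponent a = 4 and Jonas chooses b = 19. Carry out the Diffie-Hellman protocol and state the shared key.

15

Ivy sends A = α^a mod p = 13^4 mod 127.
13^1 ≡ 13 (mod 127)
13^2 = (13^1)^2 ≡ 13^2 = 169 ≡ 42 (mod 127)
13^4 = (13^2)^2 ≡ 42^2 = 1764 ≡ 113 (mod 127)
So A = 113. Jonas then computes K = A^b mod p = 113^19 mod 127.
113^1 ≡ 113 (mod 127)
113^2 = (113^1)^2 ≡ 113^2 = 12769 ≡ 69 (mod 127)
113^4 = (113^2)^2 ≡ 69^2 = 4761 ≡ 62 (mod 127)
113^8 = (113^4)^2 ≡ 62^2 = 3844 ≡ 34 (mod 127)
113^16 = (113^8)^2 ≡ 34^2 = 1156 ≡ 13 (mod 127)
113^19 = 113^16 · 113^2 · 113^1 ≡ 13 · 69 · 113 ≡ 15 (mod 127).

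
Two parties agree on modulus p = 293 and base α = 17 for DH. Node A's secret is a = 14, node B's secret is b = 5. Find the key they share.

56

Node B sends B = α^b mod p = 17^5 mod 293.
17^1 ≡ 17 (mod 293)
17^2 = (17^1)^2 ≡ 17^2 = 289 ≡ 289 (mod 293)
17^4 = (17^2)^2 ≡ 289^2 = 83521 ≡ 16 (mod 293)
17^5 = 17^4 · 17^1 ≡ 16 · 17 ≡ 272 (mod 293).
So B = 272. Node A then computes K = B^a mod p = 272^14 mod 293.
272^1 ≡ 272 (mod 293)
272^2 = (272^1)^2 ≡ 272^2 = 73984 ≡ 148 (mod 293)
272^4 = (272^2)^2 ≡ 148^2 = 21904 ≡ 222 (mod 293)
272^8 = (272^4)^2 ≡ 222^2 = 49284 ≡ 60 (mod 293)
272^14 = 272^8 · 272^4 · 272^2 ≡ 60 · 222 · 148 ≡ 56 (mod 293).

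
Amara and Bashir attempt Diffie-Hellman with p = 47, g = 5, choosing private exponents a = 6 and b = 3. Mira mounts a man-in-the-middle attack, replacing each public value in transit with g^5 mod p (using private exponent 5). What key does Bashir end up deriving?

41

Bashir receives Mira's public value M = 5^5 mod 47 instead of the honest one.
5^1 ≡ 5 (mod 47)
5^2 = (5^1)^2 ≡ 5^2 = 25 ≡ 25 (mod 47)
5^4 = (5^2)^2 ≡ 25^2 = 625 ≡ 14 (mod 47)
5^5 = 5^4 · 5^1 ≡ 14 · 5 ≡ 23 (mod 47).
So M = 23. Bashir computes K = M^3 mod 47.
23^1 ≡ 23 (mod 47)
23^2 = (23^1)^2 ≡ 23^2 = 529 ≡ 12 (mod 47)
23^3 = 23^2 · 23^1 ≡ 12 · 23 ≡ 41 (mod 47).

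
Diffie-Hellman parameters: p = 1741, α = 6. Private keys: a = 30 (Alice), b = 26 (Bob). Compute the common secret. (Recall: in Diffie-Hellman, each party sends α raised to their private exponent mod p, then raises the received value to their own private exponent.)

Alice sends A = α^a mod p = 6^30 mod 1741.
6^1 ≡ 6 (mod 1741)
6^2 = (6^1)^2 ≡ 6^2 = 36 ≡ 36 (mod 1741)
6^4 = (6^2)^2 ≡ 36^2 = 1296 ≡ 1296 (mod 1741)
6^8 = (6^4)^2 ≡ 1296^2 = 1679616 ≡ 1292 (mod 1741)
6^16 = (6^8)^2 ≡ 1292^2 = 1669264 ≡ 1386 (mod 1741)
6^30 = 6^16 · 6^8 · 6^4 · 6^2 ≡ 1386 · 1292 · 1296 · 36 ≡ 1131 (mod 1741).
So A = 1131. Bob then computes K = A^b mod p = 1131^26 mod 1741.
1131^1 ≡ 1131 (mod 1741)
1131^2 = (1131^1)^2 ≡ 1131^2 = 1279161 ≡ 1267 (mod 1741)
1131^4 = (1131^2)^2 ≡ 1267^2 = 1605289 ≡ 87 (mod 1741)
1131^8 = (1131^4)^2 ≡ 87^2 = 7569 ≡ 605 (mod 1741)
1131^16 = (1131^8)^2 ≡ 605^2 = 366025 ≡ 415 (mod 1741)
1131^26 = 1131^16 · 1131^8 · 1131^2 ≡ 415 · 605 · 1267 ≡ 1728 (mod 1741).

1728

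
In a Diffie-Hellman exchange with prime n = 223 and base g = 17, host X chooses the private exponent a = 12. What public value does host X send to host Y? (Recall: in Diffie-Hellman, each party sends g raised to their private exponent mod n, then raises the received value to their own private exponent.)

Public value = 17^12 mod 223.
17^1 ≡ 17 (mod 223)
17^2 = (17^1)^2 ≡ 17^2 = 289 ≡ 66 (mod 223)
17^4 = (17^2)^2 ≡ 66^2 = 4356 ≡ 119 (mod 223)
17^8 = (17^4)^2 ≡ 119^2 = 14161 ≡ 112 (mod 223)
17^12 = 17^8 · 17^4 ≡ 112 · 119 ≡ 171 (mod 223).

171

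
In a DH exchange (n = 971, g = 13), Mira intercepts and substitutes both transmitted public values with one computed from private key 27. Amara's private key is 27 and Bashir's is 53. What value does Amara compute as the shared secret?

482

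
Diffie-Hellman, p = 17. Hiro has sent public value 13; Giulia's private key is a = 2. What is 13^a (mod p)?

16

Shared key K = 13^2 mod 17.
13^1 ≡ 13 (mod 17)
13^2 = (13^1)^2 ≡ 13^2 = 169 ≡ 16 (mod 17)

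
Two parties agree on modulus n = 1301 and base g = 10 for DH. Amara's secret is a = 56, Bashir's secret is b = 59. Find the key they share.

Amara sends A = g^a mod n = 10^56 mod 1301.
10^1 ≡ 10 (mod 1301)
10^2 = (10^1)^2 ≡ 10^2 = 100 ≡ 100 (mod 1301)
10^4 = (10^2)^2 ≡ 100^2 = 10000 ≡ 893 (mod 1301)
10^8 = (10^4)^2 ≡ 893^2 = 797449 ≡ 1237 (mod 1301)
10^16 = (10^8)^2 ≡ 1237^2 = 1530169 ≡ 193 (mod 1301)
10^32 = (10^16)^2 ≡ 193^2 = 37249 ≡ 821 (mod 1301)
10^56 = 10^32 · 10^16 · 10^8 ≡ 821 · 193 · 1237 ≡ 303 (mod 1301).
So A = 303. Bashir then computes K = A^b mod n = 303^59 mod 1301.
303^1 ≡ 303 (mod 1301)
303^2 = (303^1)^2 ≡ 303^2 = 91809 ≡ 739 (mod 1301)
303^4 = (303^2)^2 ≡ 739^2 = 546121 ≡ 1002 (mod 1301)
303^8 = (303^4)^2 ≡ 1002^2 = 1004004 ≡ 933 (mod 1301)
303^16 = (303^8)^2 ≡ 933^2 = 870489 ≡ 120 (mod 1301)
303^32 = (303^16)^2 ≡ 120^2 = 14400 ≡ 89 (mod 1301)
303^59 = 303^32 · 303^16 · 303^8 · 303^2 · 303^1 ≡ 89 · 120 · 933 · 739 · 303 ≡ 36 (mod 1301).

36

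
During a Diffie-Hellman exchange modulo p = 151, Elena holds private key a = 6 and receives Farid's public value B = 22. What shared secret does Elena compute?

Shared key K = 22^6 mod 151.
22^1 ≡ 22 (mod 151)
22^2 = (22^1)^2 ≡ 22^2 = 484 ≡ 31 (mod 151)
22^4 = (22^2)^2 ≡ 31^2 = 961 ≡ 55 (mod 151)
22^6 = 22^4 · 22^2 ≡ 55 · 31 ≡ 44 (mod 151).

44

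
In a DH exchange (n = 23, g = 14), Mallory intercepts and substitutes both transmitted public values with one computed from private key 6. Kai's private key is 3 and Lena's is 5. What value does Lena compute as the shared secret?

13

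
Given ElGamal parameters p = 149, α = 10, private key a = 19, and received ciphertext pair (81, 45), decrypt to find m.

Shared mask s = c₁^a mod p = 81^19 mod 149.
81^1 ≡ 81 (mod 149)
81^2 = (81^1)^2 ≡ 81^2 = 6561 ≡ 5 (mod 149)
81^4 = (81^2)^2 ≡ 5^2 = 25 ≡ 25 (mod 149)
81^8 = (81^4)^2 ≡ 25^2 = 625 ≡ 29 (mod 149)
81^16 = (81^8)^2 ≡ 29^2 = 841 ≡ 96 (mod 149)
81^19 = 81^16 · 81^2 · 81^1 ≡ 96 · 5 · 81 ≡ 140 (mod 149).
So s = 140; s⁻¹ ≡ 33 (mod 149).
m = c₂ · s⁻¹ mod 149 = 45 · 33 mod 149 = 144.

144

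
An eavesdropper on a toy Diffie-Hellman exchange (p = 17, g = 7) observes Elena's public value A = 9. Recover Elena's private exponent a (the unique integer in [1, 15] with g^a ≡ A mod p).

Try successive powers of 7 modulo 17:
7^1 ≡ 7
7^2 ≡ 15
7^3 ≡ 3
7^4 ≡ 4
7^5 ≡ 11
7^6 ≡ 9
Found: a = 6.

6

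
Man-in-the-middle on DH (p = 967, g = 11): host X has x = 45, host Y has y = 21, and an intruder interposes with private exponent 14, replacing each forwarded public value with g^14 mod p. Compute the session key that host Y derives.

Host Y receives an intruder's public value M = 11^14 mod 967 instead of the honest one.
11^1 ≡ 11 (mod 967)
11^2 = (11^1)^2 ≡ 11^2 = 121 ≡ 121 (mod 967)
11^4 = (11^2)^2 ≡ 121^2 = 14641 ≡ 136 (mod 967)
11^8 = (11^4)^2 ≡ 136^2 = 18496 ≡ 123 (mod 967)
11^14 = 11^8 · 11^4 · 11^2 ≡ 123 · 136 · 121 ≡ 157 (mod 967).
So M = 157. Host Y computes K = M^21 mod 967.
157^1 ≡ 157 (mod 967)
157^2 = (157^1)^2 ≡ 157^2 = 24649 ≡ 474 (mod 967)
157^4 = (157^2)^2 ≡ 474^2 = 224676 ≡ 332 (mod 967)
157^8 = (157^4)^2 ≡ 332^2 = 110224 ≡ 953 (mod 967)
157^16 = (157^8)^2 ≡ 953^2 = 908209 ≡ 196 (mod 967)
157^21 = 157^16 · 157^4 · 157^1 ≡ 196 · 332 · 157 ≡ 916 (mod 967).

916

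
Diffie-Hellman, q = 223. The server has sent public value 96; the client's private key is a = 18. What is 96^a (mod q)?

32

Shared key K = 96^18 mod 223.
96^1 ≡ 96 (mod 223)
96^2 = (96^1)^2 ≡ 96^2 = 9216 ≡ 73 (mod 223)
96^4 = (96^2)^2 ≡ 73^2 = 5329 ≡ 200 (mod 223)
96^8 = (96^4)^2 ≡ 200^2 = 40000 ≡ 83 (mod 223)
96^16 = (96^8)^2 ≡ 83^2 = 6889 ≡ 199 (mod 223)
96^18 = 96^16 · 96^2 ≡ 199 · 73 ≡ 32 (mod 223).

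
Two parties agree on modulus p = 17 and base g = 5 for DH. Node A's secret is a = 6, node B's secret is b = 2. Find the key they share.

4

Node B sends B = g^b mod p = 5^2 mod 17.
5^1 ≡ 5 (mod 17)
5^2 = (5^1)^2 ≡ 5^2 = 25 ≡ 8 (mod 17)
So B = 8. Node A then computes K = B^a mod p = 8^6 mod 17.
8^1 ≡ 8 (mod 17)
8^2 = (8^1)^2 ≡ 8^2 = 64 ≡ 13 (mod 17)
8^4 = (8^2)^2 ≡ 13^2 = 169 ≡ 16 (mod 17)
8^6 = 8^4 · 8^2 ≡ 16 · 13 ≡ 4 (mod 17).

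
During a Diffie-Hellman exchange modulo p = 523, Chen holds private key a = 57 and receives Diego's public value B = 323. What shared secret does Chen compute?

Shared key K = 323^57 mod 523.
323^1 ≡ 323 (mod 523)
323^2 = (323^1)^2 ≡ 323^2 = 104329 ≡ 252 (mod 523)
323^4 = (323^2)^2 ≡ 252^2 = 63504 ≡ 221 (mod 523)
323^8 = (323^4)^2 ≡ 221^2 = 48841 ≡ 202 (mod 523)
323^16 = (323^8)^2 ≡ 202^2 = 40804 ≡ 10 (mod 523)
323^32 = (323^16)^2 ≡ 10^2 = 100 ≡ 100 (mod 523)
323^57 = 323^32 · 323^16 · 323^8 · 323^1 ≡ 100 · 10 · 202 · 323 ≡ 181 (mod 523).

181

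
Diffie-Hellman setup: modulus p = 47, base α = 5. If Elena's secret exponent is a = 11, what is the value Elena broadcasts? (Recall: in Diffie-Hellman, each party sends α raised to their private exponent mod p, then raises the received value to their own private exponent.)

13

Public value = 5^11 (mod 47).
5^1 ≡ 5 (mod 47)
5^2 = (5^1)^2 ≡ 5^2 = 25 ≡ 25 (mod 47)
5^4 = (5^2)^2 ≡ 25^2 = 625 ≡ 14 (mod 47)
5^8 = (5^4)^2 ≡ 14^2 = 196 ≡ 8 (mod 47)
5^11 = 5^8 · 5^2 · 5^1 ≡ 8 · 25 · 5 ≡ 13 (mod 47).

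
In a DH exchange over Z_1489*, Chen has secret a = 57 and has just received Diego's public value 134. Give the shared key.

Shared key K = 134^57 mod 1489.
134^1 ≡ 134 (mod 1489)
134^2 = (134^1)^2 ≡ 134^2 = 17956 ≡ 88 (mod 1489)
134^4 = (134^2)^2 ≡ 88^2 = 7744 ≡ 299 (mod 1489)
134^8 = (134^4)^2 ≡ 299^2 = 89401 ≡ 61 (mod 1489)
134^16 = (134^8)^2 ≡ 61^2 = 3721 ≡ 743 (mod 1489)
134^32 = (134^16)^2 ≡ 743^2 = 552049 ≡ 1119 (mod 1489)
134^57 = 134^32 · 134^16 · 134^8 · 134^1 ≡ 1119 · 743 · 61 · 134 ≡ 1076 (mod 1489).

1076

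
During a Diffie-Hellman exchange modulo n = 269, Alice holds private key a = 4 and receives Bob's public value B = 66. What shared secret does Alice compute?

14

Shared key K = 66^4 mod 269.
66^1 ≡ 66 (mod 269)
66^2 = (66^1)^2 ≡ 66^2 = 4356 ≡ 52 (mod 269)
66^4 = (66^2)^2 ≡ 52^2 = 2704 ≡ 14 (mod 269)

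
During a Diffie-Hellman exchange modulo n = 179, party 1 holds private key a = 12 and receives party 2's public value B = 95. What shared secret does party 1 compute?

Shared key K = 95^12 mod 179.
95^1 ≡ 95 (mod 179)
95^2 = (95^1)^2 ≡ 95^2 = 9025 ≡ 75 (mod 179)
95^4 = (95^2)^2 ≡ 75^2 = 5625 ≡ 76 (mod 179)
95^8 = (95^4)^2 ≡ 76^2 = 5776 ≡ 48 (mod 179)
95^12 = 95^8 · 95^4 ≡ 48 · 76 ≡ 68 (mod 179).

68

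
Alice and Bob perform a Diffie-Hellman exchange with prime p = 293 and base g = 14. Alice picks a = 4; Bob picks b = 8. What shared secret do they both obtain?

232

Bob sends B = g^b mod p = 14^8 mod 293.
14^1 ≡ 14 (mod 293)
14^2 = (14^1)^2 ≡ 14^2 = 196 ≡ 196 (mod 293)
14^4 = (14^2)^2 ≡ 196^2 = 38416 ≡ 33 (mod 293)
14^8 = (14^4)^2 ≡ 33^2 = 1089 ≡ 210 (mod 293)
So B = 210. Alice then computes K = B^a mod p = 210^4 mod 293.
210^1 ≡ 210 (mod 293)
210^2 = (210^1)^2 ≡ 210^2 = 44100 ≡ 150 (mod 293)
210^4 = (210^2)^2 ≡ 150^2 = 22500 ≡ 232 (mod 293)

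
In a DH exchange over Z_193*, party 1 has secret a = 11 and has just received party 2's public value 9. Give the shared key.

Shared key K = 9^11 mod 193.
9^1 ≡ 9 (mod 193)
9^2 = (9^1)^2 ≡ 9^2 = 81 ≡ 81 (mod 193)
9^4 = (9^2)^2 ≡ 81^2 = 6561 ≡ 192 (mod 193)
9^8 = (9^4)^2 ≡ 192^2 = 36864 ≡ 1 (mod 193)
9^11 = 9^8 · 9^2 · 9^1 ≡ 1 · 81 · 9 ≡ 150 (mod 193).

150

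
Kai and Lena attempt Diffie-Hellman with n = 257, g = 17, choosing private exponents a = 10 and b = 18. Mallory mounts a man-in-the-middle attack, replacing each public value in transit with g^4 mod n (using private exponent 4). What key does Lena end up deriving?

16

Lena receives Mallory's public value M = 17^4 mod 257 instead of the honest one.
17^1 ≡ 17 (mod 257)
17^2 = (17^1)^2 ≡ 17^2 = 289 ≡ 32 (mod 257)
17^4 = (17^2)^2 ≡ 32^2 = 1024 ≡ 253 (mod 257)
So M = 253. Lena computes K = M^18 mod 257.
253^1 ≡ 253 (mod 257)
253^2 = (253^1)^2 ≡ 253^2 = 64009 ≡ 16 (mod 257)
253^4 = (253^2)^2 ≡ 16^2 = 256 ≡ 256 (mod 257)
253^8 = (253^4)^2 ≡ 256^2 = 65536 ≡ 1 (mod 257)
253^16 = (253^8)^2 ≡ 1^2 = 1 ≡ 1 (mod 257)
253^18 = 253^16 · 253^2 ≡ 1 · 16 ≡ 16 (mod 257).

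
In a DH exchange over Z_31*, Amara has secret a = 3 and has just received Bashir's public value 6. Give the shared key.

30

Shared key K = 6^3 mod 31.
6^1 ≡ 6 (mod 31)
6^2 = (6^1)^2 ≡ 6^2 = 36 ≡ 5 (mod 31)
6^3 = 6^2 · 6^1 ≡ 5 · 6 ≡ 30 (mod 31).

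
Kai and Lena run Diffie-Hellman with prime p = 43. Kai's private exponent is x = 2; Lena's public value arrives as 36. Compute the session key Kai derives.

Shared key K = 36^2 mod 43.
36^1 ≡ 36 (mod 43)
36^2 = (36^1)^2 ≡ 36^2 = 1296 ≡ 6 (mod 43)

6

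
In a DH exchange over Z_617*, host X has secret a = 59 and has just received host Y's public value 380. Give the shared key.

436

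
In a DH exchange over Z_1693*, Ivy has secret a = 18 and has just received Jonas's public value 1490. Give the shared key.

Shared key K = 1490^18 mod 1693.
1490^1 ≡ 1490 (mod 1693)
1490^2 = (1490^1)^2 ≡ 1490^2 = 2220100 ≡ 577 (mod 1693)
1490^4 = (1490^2)^2 ≡ 577^2 = 332929 ≡ 1101 (mod 1693)
1490^8 = (1490^4)^2 ≡ 1101^2 = 1212201 ≡ 13 (mod 1693)
1490^16 = (1490^8)^2 ≡ 13^2 = 169 ≡ 169 (mod 1693)
1490^18 = 1490^16 · 1490^2 ≡ 169 · 577 ≡ 1012 (mod 1693).

1012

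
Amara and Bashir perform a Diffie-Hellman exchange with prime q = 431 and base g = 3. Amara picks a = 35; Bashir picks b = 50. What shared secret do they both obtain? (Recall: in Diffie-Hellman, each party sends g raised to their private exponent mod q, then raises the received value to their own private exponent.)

8

Bashir sends B = g^b mod q = 3^50 mod 431.
3^1 ≡ 3 (mod 431)
3^2 = (3^1)^2 ≡ 3^2 = 9 ≡ 9 (mod 431)
3^4 = (3^2)^2 ≡ 9^2 = 81 ≡ 81 (mod 431)
3^8 = (3^4)^2 ≡ 81^2 = 6561 ≡ 96 (mod 431)
3^16 = (3^8)^2 ≡ 96^2 = 9216 ≡ 165 (mod 431)
3^32 = (3^16)^2 ≡ 165^2 = 27225 ≡ 72 (mod 431)
3^50 = 3^32 · 3^16 · 3^2 ≡ 72 · 165 · 9 ≡ 32 (mod 431).
So B = 32. Amara then computes K = B^a mod q = 32^35 mod 431.
32^1 ≡ 32 (mod 431)
32^2 = (32^1)^2 ≡ 32^2 = 1024 ≡ 162 (mod 431)
32^4 = (32^2)^2 ≡ 162^2 = 26244 ≡ 384 (mod 431)
32^8 = (32^4)^2 ≡ 384^2 = 147456 ≡ 54 (mod 431)
32^16 = (32^8)^2 ≡ 54^2 = 2916 ≡ 330 (mod 431)
32^32 = (32^16)^2 ≡ 330^2 = 108900 ≡ 288 (mod 431)
32^35 = 32^32 · 32^2 · 32^1 ≡ 288 · 162 · 32 ≡ 8 (mod 431).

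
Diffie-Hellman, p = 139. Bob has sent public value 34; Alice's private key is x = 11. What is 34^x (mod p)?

Shared key K = 34^11 mod 139.
34^1 ≡ 34 (mod 139)
34^2 = (34^1)^2 ≡ 34^2 = 1156 ≡ 44 (mod 139)
34^4 = (34^2)^2 ≡ 44^2 = 1936 ≡ 129 (mod 139)
34^8 = (34^4)^2 ≡ 129^2 = 16641 ≡ 100 (mod 139)
34^11 = 34^8 · 34^2 · 34^1 ≡ 100 · 44 · 34 ≡ 36 (mod 139).

36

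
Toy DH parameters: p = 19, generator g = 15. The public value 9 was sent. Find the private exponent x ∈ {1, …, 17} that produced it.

Try successive powers of 15 modulo 19:
15^1 ≡ 15
15^2 ≡ 16
15^3 ≡ 12
15^4 ≡ 9
Found: x = 4.

4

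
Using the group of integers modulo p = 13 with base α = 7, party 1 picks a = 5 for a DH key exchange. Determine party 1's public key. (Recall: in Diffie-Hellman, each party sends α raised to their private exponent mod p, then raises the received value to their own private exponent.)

11

Public value = 7^5 mod 13.
7^1 ≡ 7 (mod 13)
7^2 = (7^1)^2 ≡ 7^2 = 49 ≡ 10 (mod 13)
7^4 = (7^2)^2 ≡ 10^2 = 100 ≡ 9 (mod 13)
7^5 = 7^4 · 7^1 ≡ 9 · 7 ≡ 11 (mod 13).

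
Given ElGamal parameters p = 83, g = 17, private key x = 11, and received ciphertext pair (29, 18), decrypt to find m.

Shared mask s = c₁^x mod p = 29^11 mod 83.
29^1 ≡ 29 (mod 83)
29^2 = (29^1)^2 ≡ 29^2 = 841 ≡ 11 (mod 83)
29^4 = (29^2)^2 ≡ 11^2 = 121 ≡ 38 (mod 83)
29^8 = (29^4)^2 ≡ 38^2 = 1444 ≡ 33 (mod 83)
29^11 = 29^8 · 29^2 · 29^1 ≡ 33 · 11 · 29 ≡ 69 (mod 83).
So s = 69; s⁻¹ ≡ 77 (mod 83).
m = c₂ · s⁻¹ mod 83 = 18 · 77 mod 83 = 58.

58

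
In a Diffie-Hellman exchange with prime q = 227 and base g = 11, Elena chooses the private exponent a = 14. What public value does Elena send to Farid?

70

Public value = 11^14 mod 227.
11^1 ≡ 11 (mod 227)
11^2 = (11^1)^2 ≡ 11^2 = 121 ≡ 121 (mod 227)
11^4 = (11^2)^2 ≡ 121^2 = 14641 ≡ 113 (mod 227)
11^8 = (11^4)^2 ≡ 113^2 = 12769 ≡ 57 (mod 227)
11^14 = 11^8 · 11^4 · 11^2 ≡ 57 · 113 · 121 ≡ 70 (mod 227).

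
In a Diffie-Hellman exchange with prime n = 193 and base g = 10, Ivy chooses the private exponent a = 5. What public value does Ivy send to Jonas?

26

Public value = 10^5 (mod 193).
10^1 ≡ 10 (mod 193)
10^2 = (10^1)^2 ≡ 10^2 = 100 ≡ 100 (mod 193)
10^4 = (10^2)^2 ≡ 100^2 = 10000 ≡ 157 (mod 193)
10^5 = 10^4 · 10^1 ≡ 157 · 10 ≡ 26 (mod 193).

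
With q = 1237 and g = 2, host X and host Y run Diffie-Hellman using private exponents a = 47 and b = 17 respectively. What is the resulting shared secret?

1114

Host X sends A = g^a mod q = 2^47 mod 1237.
2^1 ≡ 2 (mod 1237)
2^2 = (2^1)^2 ≡ 2^2 = 4 ≡ 4 (mod 1237)
2^4 = (2^2)^2 ≡ 4^2 = 16 ≡ 16 (mod 1237)
2^8 = (2^4)^2 ≡ 16^2 = 256 ≡ 256 (mod 1237)
2^16 = (2^8)^2 ≡ 256^2 = 65536 ≡ 1212 (mod 1237)
2^32 = (2^16)^2 ≡ 1212^2 = 1468944 ≡ 625 (mod 1237)
2^47 = 2^32 · 2^8 · 2^4 · 2^2 · 2^1 ≡ 625 · 256 · 16 · 4 · 2 ≡ 228 (mod 1237).
So A = 228. Host Y then computes K = A^b mod q = 228^17 mod 1237.
228^1 ≡ 228 (mod 1237)
228^2 = (228^1)^2 ≡ 228^2 = 51984 ≡ 30 (mod 1237)
228^4 = (228^2)^2 ≡ 30^2 = 900 ≡ 900 (mod 1237)
228^8 = (228^4)^2 ≡ 900^2 = 810000 ≡ 1002 (mod 1237)
228^16 = (228^8)^2 ≡ 1002^2 = 1004004 ≡ 797 (mod 1237)
228^17 = 228^16 · 228^1 ≡ 797 · 228 ≡ 1114 (mod 1237).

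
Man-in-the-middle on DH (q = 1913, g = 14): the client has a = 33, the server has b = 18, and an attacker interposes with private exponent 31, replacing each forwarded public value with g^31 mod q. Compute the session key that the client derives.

264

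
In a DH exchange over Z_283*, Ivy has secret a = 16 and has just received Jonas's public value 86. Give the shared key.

64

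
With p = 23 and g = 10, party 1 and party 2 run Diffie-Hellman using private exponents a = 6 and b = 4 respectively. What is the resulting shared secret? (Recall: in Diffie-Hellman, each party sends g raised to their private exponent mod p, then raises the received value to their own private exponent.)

Party 2 sends B = g^b mod p = 10^4 mod 23.
10^1 ≡ 10 (mod 23)
10^2 = (10^1)^2 ≡ 10^2 = 100 ≡ 8 (mod 23)
10^4 = (10^2)^2 ≡ 8^2 = 64 ≡ 18 (mod 23)
So B = 18. Party 1 then computes K = B^a mod p = 18^6 mod 23.
18^1 ≡ 18 (mod 23)
18^2 = (18^1)^2 ≡ 18^2 = 324 ≡ 2 (mod 23)
18^4 = (18^2)^2 ≡ 2^2 = 4 ≡ 4 (mod 23)
18^6 = 18^4 · 18^2 ≡ 4 · 2 ≡ 8 (mod 23).

8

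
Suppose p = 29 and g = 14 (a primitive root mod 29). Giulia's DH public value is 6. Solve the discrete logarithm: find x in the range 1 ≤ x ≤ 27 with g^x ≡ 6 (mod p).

Try successive powers of 14 modulo 29:
14^1 ≡ 14
14^2 ≡ 22
14^3 ≡ 18
14^4 ≡ 20
14^5 ≡ 19
14^6 ≡ 5
14^7 ≡ 12
14^8 ≡ 23
14^9 ≡ 3
14^10 ≡ 13
14^11 ≡ 8
14^12 ≡ 25
14^13 ≡ 2
14^14 ≡ 28
14^15 ≡ 15
14^16 ≡ 7
14^17 ≡ 11
14^18 ≡ 9
14^19 ≡ 10
14^20 ≡ 24
14^21 ≡ 17
14^22 ≡ 6
Found: x = 22.

22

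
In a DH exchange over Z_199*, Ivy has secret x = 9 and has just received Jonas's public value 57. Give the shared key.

18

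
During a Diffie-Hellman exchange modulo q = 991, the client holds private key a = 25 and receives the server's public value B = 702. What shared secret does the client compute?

Shared key K = 702^25 mod 991.
702^1 ≡ 702 (mod 991)
702^2 = (702^1)^2 ≡ 702^2 = 492804 ≡ 277 (mod 991)
702^4 = (702^2)^2 ≡ 277^2 = 76729 ≡ 422 (mod 991)
702^8 = (702^4)^2 ≡ 422^2 = 178084 ≡ 695 (mod 991)
702^16 = (702^8)^2 ≡ 695^2 = 483025 ≡ 408 (mod 991)
702^25 = 702^16 · 702^8 · 702^1 ≡ 408 · 695 · 702 ≡ 914 (mod 991).

914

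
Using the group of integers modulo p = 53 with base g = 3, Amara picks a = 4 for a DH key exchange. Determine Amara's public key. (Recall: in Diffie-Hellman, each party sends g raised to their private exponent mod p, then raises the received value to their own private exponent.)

Public value = 3^4 (mod 53).
3^1 ≡ 3 (mod 53)
3^2 = (3^1)^2 ≡ 3^2 = 9 ≡ 9 (mod 53)
3^4 = (3^2)^2 ≡ 9^2 = 81 ≡ 28 (mod 53)

28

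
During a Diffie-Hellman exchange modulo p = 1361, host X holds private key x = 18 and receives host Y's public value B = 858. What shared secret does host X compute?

Shared key K = 858^18 mod 1361.
858^1 ≡ 858 (mod 1361)
858^2 = (858^1)^2 ≡ 858^2 = 736164 ≡ 1224 (mod 1361)
858^4 = (858^2)^2 ≡ 1224^2 = 1498176 ≡ 1076 (mod 1361)
858^8 = (858^4)^2 ≡ 1076^2 = 1157776 ≡ 926 (mod 1361)
858^16 = (858^8)^2 ≡ 926^2 = 857476 ≡ 46 (mod 1361)
858^18 = 858^16 · 858^2 ≡ 46 · 1224 ≡ 503 (mod 1361).

503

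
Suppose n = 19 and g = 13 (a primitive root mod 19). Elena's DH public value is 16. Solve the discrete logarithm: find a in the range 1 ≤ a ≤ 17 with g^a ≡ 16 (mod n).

8

Try successive powers of 13 modulo 19:
13^1 ≡ 13
13^2 ≡ 17
13^3 ≡ 12
13^4 ≡ 4
13^5 ≡ 14
13^6 ≡ 11
13^7 ≡ 10
13^8 ≡ 16
Found: a = 8.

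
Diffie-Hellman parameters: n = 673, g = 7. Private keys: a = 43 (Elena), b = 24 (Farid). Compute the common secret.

127

Elena sends A = g^a mod n = 7^43 mod 673.
7^1 ≡ 7 (mod 673)
7^2 = (7^1)^2 ≡ 7^2 = 49 ≡ 49 (mod 673)
7^4 = (7^2)^2 ≡ 49^2 = 2401 ≡ 382 (mod 673)
7^8 = (7^4)^2 ≡ 382^2 = 145924 ≡ 556 (mod 673)
7^16 = (7^8)^2 ≡ 556^2 = 309136 ≡ 229 (mod 673)
7^32 = (7^16)^2 ≡ 229^2 = 52441 ≡ 620 (mod 673)
7^43 = 7^32 · 7^8 · 7^2 · 7^1 ≡ 620 · 556 · 49 · 7 ≡ 263 (mod 673).
So A = 263. Farid then computes K = A^b mod n = 263^24 mod 673.
263^1 ≡ 263 (mod 673)
263^2 = (263^1)^2 ≡ 263^2 = 69169 ≡ 523 (mod 673)
263^4 = (263^2)^2 ≡ 523^2 = 273529 ≡ 291 (mod 673)
263^8 = (263^4)^2 ≡ 291^2 = 84681 ≡ 556 (mod 673)
263^16 = (263^8)^2 ≡ 556^2 = 309136 ≡ 229 (mod 673)
263^24 = 263^16 · 263^8 ≡ 229 · 556 ≡ 127 (mod 673).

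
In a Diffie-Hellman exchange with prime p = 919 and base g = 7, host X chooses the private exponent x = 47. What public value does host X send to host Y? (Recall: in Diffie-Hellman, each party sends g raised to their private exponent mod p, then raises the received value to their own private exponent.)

Public value = 7^47 mod 919.
7^1 ≡ 7 (mod 919)
7^2 = (7^1)^2 ≡ 7^2 = 49 ≡ 49 (mod 919)
7^4 = (7^2)^2 ≡ 49^2 = 2401 ≡ 563 (mod 919)
7^8 = (7^4)^2 ≡ 563^2 = 316969 ≡ 833 (mod 919)
7^16 = (7^8)^2 ≡ 833^2 = 693889 ≡ 44 (mod 919)
7^32 = (7^16)^2 ≡ 44^2 = 1936 ≡ 98 (mod 919)
7^47 = 7^32 · 7^8 · 7^4 · 7^2 · 7^1 ≡ 98 · 833 · 563 · 49 · 7 ≡ 616 (mod 919).

616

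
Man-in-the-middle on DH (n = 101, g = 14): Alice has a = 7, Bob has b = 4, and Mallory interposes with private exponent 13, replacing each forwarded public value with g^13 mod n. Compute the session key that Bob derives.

95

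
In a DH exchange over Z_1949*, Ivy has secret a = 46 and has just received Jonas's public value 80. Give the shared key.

1135

Shared key K = 80^46 mod 1949.
80^1 ≡ 80 (mod 1949)
80^2 = (80^1)^2 ≡ 80^2 = 6400 ≡ 553 (mod 1949)
80^4 = (80^2)^2 ≡ 553^2 = 305809 ≡ 1765 (mod 1949)
80^8 = (80^4)^2 ≡ 1765^2 = 3115225 ≡ 723 (mod 1949)
80^16 = (80^8)^2 ≡ 723^2 = 522729 ≡ 397 (mod 1949)
80^32 = (80^16)^2 ≡ 397^2 = 157609 ≡ 1689 (mod 1949)
80^46 = 80^32 · 80^8 · 80^4 · 80^2 ≡ 1689 · 723 · 1765 · 553 ≡ 1135 (mod 1949).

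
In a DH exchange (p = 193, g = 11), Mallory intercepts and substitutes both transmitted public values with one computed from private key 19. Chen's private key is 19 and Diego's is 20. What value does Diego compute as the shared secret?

Diego receives Mallory's public value M = 11^19 mod 193 instead of the honest one.
11^1 ≡ 11 (mod 193)
11^2 = (11^1)^2 ≡ 11^2 = 121 ≡ 121 (mod 193)
11^4 = (11^2)^2 ≡ 121^2 = 14641 ≡ 166 (mod 193)
11^8 = (11^4)^2 ≡ 166^2 = 27556 ≡ 150 (mod 193)
11^16 = (11^8)^2 ≡ 150^2 = 22500 ≡ 112 (mod 193)
11^19 = 11^16 · 11^2 · 11^1 ≡ 112 · 121 · 11 ≡ 76 (mod 193).
So M = 76. Diego computes K = M^20 mod 193.
76^1 ≡ 76 (mod 193)
76^2 = (76^1)^2 ≡ 76^2 = 5776 ≡ 179 (mod 193)
76^4 = (76^2)^2 ≡ 179^2 = 32041 ≡ 3 (mod 193)
76^8 = (76^4)^2 ≡ 3^2 = 9 ≡ 9 (mod 193)
76^16 = (76^8)^2 ≡ 9^2 = 81 ≡ 81 (mod 193)
76^20 = 76^16 · 76^4 ≡ 81 · 3 ≡ 50 (mod 193).

50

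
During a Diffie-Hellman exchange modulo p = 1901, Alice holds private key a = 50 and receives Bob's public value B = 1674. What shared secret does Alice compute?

Shared key K = 1674^50 mod 1901.
1674^1 ≡ 1674 (mod 1901)
1674^2 = (1674^1)^2 ≡ 1674^2 = 2802276 ≡ 202 (mod 1901)
1674^4 = (1674^2)^2 ≡ 202^2 = 40804 ≡ 883 (mod 1901)
1674^8 = (1674^4)^2 ≡ 883^2 = 779689 ≡ 279 (mod 1901)
1674^16 = (1674^8)^2 ≡ 279^2 = 77841 ≡ 1801 (mod 1901)
1674^32 = (1674^16)^2 ≡ 1801^2 = 3243601 ≡ 495 (mod 1901)
1674^50 = 1674^32 · 1674^16 · 1674^2 ≡ 495 · 1801 · 202 ≡ 260 (mod 1901).

260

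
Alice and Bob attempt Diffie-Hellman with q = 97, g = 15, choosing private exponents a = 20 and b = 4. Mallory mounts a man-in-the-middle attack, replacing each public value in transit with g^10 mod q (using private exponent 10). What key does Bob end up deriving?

Bob receives Mallory's public value M = 15^10 mod 97 instead of the honest one.
15^1 ≡ 15 (mod 97)
15^2 = (15^1)^2 ≡ 15^2 = 225 ≡ 31 (mod 97)
15^4 = (15^2)^2 ≡ 31^2 = 961 ≡ 88 (mod 97)
15^8 = (15^4)^2 ≡ 88^2 = 7744 ≡ 81 (mod 97)
15^10 = 15^8 · 15^2 ≡ 81 · 31 ≡ 86 (mod 97).
So M = 86. Bob computes K = M^4 mod 97.
86^1 ≡ 86 (mod 97)
86^2 = (86^1)^2 ≡ 86^2 = 7396 ≡ 24 (mod 97)
86^4 = (86^2)^2 ≡ 24^2 = 576 ≡ 91 (mod 97)

91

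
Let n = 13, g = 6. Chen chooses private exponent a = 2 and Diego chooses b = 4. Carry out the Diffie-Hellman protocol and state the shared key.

3

Chen sends A = g^a mod n = 6^2 mod 13.
6^1 ≡ 6 (mod 13)
6^2 = (6^1)^2 ≡ 6^2 = 36 ≡ 10 (mod 13)
So A = 10. Diego then computes K = A^b mod n = 10^4 mod 13.
10^1 ≡ 10 (mod 13)
10^2 = (10^1)^2 ≡ 10^2 = 100 ≡ 9 (mod 13)
10^4 = (10^2)^2 ≡ 9^2 = 81 ≡ 3 (mod 13)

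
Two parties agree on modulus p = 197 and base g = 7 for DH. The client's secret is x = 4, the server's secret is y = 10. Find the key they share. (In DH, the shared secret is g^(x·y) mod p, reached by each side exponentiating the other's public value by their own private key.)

The server sends B = g^y mod p = 7^10 mod 197.
7^1 ≡ 7 (mod 197)
7^2 = (7^1)^2 ≡ 7^2 = 49 ≡ 49 (mod 197)
7^4 = (7^2)^2 ≡ 49^2 = 2401 ≡ 37 (mod 197)
7^8 = (7^4)^2 ≡ 37^2 = 1369 ≡ 187 (mod 197)
7^10 = 7^8 · 7^2 ≡ 187 · 49 ≡ 101 (mod 197).
So B = 101. The client then computes K = B^x mod p = 101^4 mod 197.
101^1 ≡ 101 (mod 197)
101^2 = (101^1)^2 ≡ 101^2 = 10201 ≡ 154 (mod 197)
101^4 = (101^2)^2 ≡ 154^2 = 23716 ≡ 76 (mod 197)

76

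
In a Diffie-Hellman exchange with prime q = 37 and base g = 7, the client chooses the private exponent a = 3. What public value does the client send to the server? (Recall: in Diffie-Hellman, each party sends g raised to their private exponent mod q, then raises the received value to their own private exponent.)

10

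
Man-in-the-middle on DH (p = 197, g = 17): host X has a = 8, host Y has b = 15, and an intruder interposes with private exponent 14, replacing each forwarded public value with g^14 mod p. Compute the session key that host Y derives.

Host Y receives an intruder's public value M = 17^14 mod 197 instead of the honest one.
17^1 ≡ 17 (mod 197)
17^2 = (17^1)^2 ≡ 17^2 = 289 ≡ 92 (mod 197)
17^4 = (17^2)^2 ≡ 92^2 = 8464 ≡ 190 (mod 197)
17^8 = (17^4)^2 ≡ 190^2 = 36100 ≡ 49 (mod 197)
17^14 = 17^8 · 17^4 · 17^2 ≡ 49 · 190 · 92 ≡ 161 (mod 197).
So M = 161. Host Y computes K = M^15 mod 197.
161^1 ≡ 161 (mod 197)
161^2 = (161^1)^2 ≡ 161^2 = 25921 ≡ 114 (mod 197)
161^4 = (161^2)^2 ≡ 114^2 = 12996 ≡ 191 (mod 197)
161^8 = (161^4)^2 ≡ 191^2 = 36481 ≡ 36 (mod 197)
161^15 = 161^8 · 161^4 · 161^2 · 161^1 ≡ 36 · 191 · 114 · 161 ≡ 161 (mod 197).

161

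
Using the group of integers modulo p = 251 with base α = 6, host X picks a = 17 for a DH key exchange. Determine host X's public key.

Public value = 6^17 mod 251.
6^1 ≡ 6 (mod 251)
6^2 = (6^1)^2 ≡ 6^2 = 36 ≡ 36 (mod 251)
6^4 = (6^2)^2 ≡ 36^2 = 1296 ≡ 41 (mod 251)
6^8 = (6^4)^2 ≡ 41^2 = 1681 ≡ 175 (mod 251)
6^16 = (6^8)^2 ≡ 175^2 = 30625 ≡ 3 (mod 251)
6^17 = 6^16 · 6^1 ≡ 3 · 6 ≡ 18 (mod 251).

18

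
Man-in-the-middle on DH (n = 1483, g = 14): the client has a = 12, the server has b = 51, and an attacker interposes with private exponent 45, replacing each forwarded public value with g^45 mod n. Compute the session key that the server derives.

703

The server receives an attacker's public value M = 14^45 mod 1483 instead of the honest one.
14^1 ≡ 14 (mod 1483)
14^2 = (14^1)^2 ≡ 14^2 = 196 ≡ 196 (mod 1483)
14^4 = (14^2)^2 ≡ 196^2 = 38416 ≡ 1341 (mod 1483)
14^8 = (14^4)^2 ≡ 1341^2 = 1798281 ≡ 885 (mod 1483)
14^16 = (14^8)^2 ≡ 885^2 = 783225 ≡ 201 (mod 1483)
14^32 = (14^16)^2 ≡ 201^2 = 40401 ≡ 360 (mod 1483)
14^45 = 14^32 · 14^8 · 14^4 · 14^1 ≡ 360 · 885 · 1341 · 14 ≡ 636 (mod 1483).
So M = 636. The server computes K = M^51 mod 1483.
636^1 ≡ 636 (mod 1483)
636^2 = (636^1)^2 ≡ 636^2 = 404496 ≡ 1120 (mod 1483)
636^4 = (636^2)^2 ≡ 1120^2 = 1254400 ≡ 1265 (mod 1483)
636^8 = (636^4)^2 ≡ 1265^2 = 1600225 ≡ 68 (mod 1483)
636^16 = (636^8)^2 ≡ 68^2 = 4624 ≡ 175 (mod 1483)
636^32 = (636^16)^2 ≡ 175^2 = 30625 ≡ 965 (mod 1483)
636^51 = 636^32 · 636^16 · 636^2 · 636^1 ≡ 965 · 175 · 1120 · 636 ≡ 703 (mod 1483).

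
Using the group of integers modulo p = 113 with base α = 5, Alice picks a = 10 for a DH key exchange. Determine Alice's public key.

Public value = 5^10 (mod 113).
5^1 ≡ 5 (mod 113)
5^2 = (5^1)^2 ≡ 5^2 = 25 ≡ 25 (mod 113)
5^4 = (5^2)^2 ≡ 25^2 = 625 ≡ 60 (mod 113)
5^8 = (5^4)^2 ≡ 60^2 = 3600 ≡ 97 (mod 113)
5^10 = 5^8 · 5^2 ≡ 97 · 25 ≡ 52 (mod 113).

52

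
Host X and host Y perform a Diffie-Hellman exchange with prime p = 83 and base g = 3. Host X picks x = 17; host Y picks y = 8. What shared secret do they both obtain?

59

Host Y sends B = g^y mod p = 3^8 mod 83.
3^1 ≡ 3 (mod 83)
3^2 = (3^1)^2 ≡ 3^2 = 9 ≡ 9 (mod 83)
3^4 = (3^2)^2 ≡ 9^2 = 81 ≡ 81 (mod 83)
3^8 = (3^4)^2 ≡ 81^2 = 6561 ≡ 4 (mod 83)
So B = 4. Host X then computes K = B^x mod p = 4^17 mod 83.
4^1 ≡ 4 (mod 83)
4^2 = (4^1)^2 ≡ 4^2 = 16 ≡ 16 (mod 83)
4^4 = (4^2)^2 ≡ 16^2 = 256 ≡ 7 (mod 83)
4^8 = (4^4)^2 ≡ 7^2 = 49 ≡ 49 (mod 83)
4^16 = (4^8)^2 ≡ 49^2 = 2401 ≡ 77 (mod 83)
4^17 = 4^16 · 4^1 ≡ 77 · 4 ≡ 59 (mod 83).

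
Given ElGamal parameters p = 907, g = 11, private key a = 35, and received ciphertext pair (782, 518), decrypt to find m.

769

Shared mask s = c₁^a mod p = 782^35 mod 907.
782^1 ≡ 782 (mod 907)
782^2 = (782^1)^2 ≡ 782^2 = 611524 ≡ 206 (mod 907)
782^4 = (782^2)^2 ≡ 206^2 = 42436 ≡ 714 (mod 907)
782^8 = (782^4)^2 ≡ 714^2 = 509796 ≡ 62 (mod 907)
782^16 = (782^8)^2 ≡ 62^2 = 3844 ≡ 216 (mod 907)
782^32 = (782^16)^2 ≡ 216^2 = 46656 ≡ 399 (mod 907)
782^35 = 782^32 · 782^2 · 782^1 ≡ 399 · 206 · 782 ≡ 246 (mod 907).
So s = 246; s⁻¹ ≡ 483 (mod 907).
m = c₂ · s⁻¹ mod 907 = 518 · 483 mod 907 = 769.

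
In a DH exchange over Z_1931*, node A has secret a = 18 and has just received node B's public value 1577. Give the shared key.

Shared key K = 1577^18 mod 1931.
1577^1 ≡ 1577 (mod 1931)
1577^2 = (1577^1)^2 ≡ 1577^2 = 2486929 ≡ 1732 (mod 1931)
1577^4 = (1577^2)^2 ≡ 1732^2 = 2999824 ≡ 981 (mod 1931)
1577^8 = (1577^4)^2 ≡ 981^2 = 962361 ≡ 723 (mod 1931)
1577^16 = (1577^8)^2 ≡ 723^2 = 522729 ≡ 1359 (mod 1931)
1577^18 = 1577^16 · 1577^2 ≡ 1359 · 1732 ≡ 1830 (mod 1931).

1830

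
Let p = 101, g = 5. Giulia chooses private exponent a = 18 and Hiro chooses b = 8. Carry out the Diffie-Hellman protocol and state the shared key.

Hiro sends B = g^b mod p = 5^8 mod 101.
5^1 ≡ 5 (mod 101)
5^2 = (5^1)^2 ≡ 5^2 = 25 ≡ 25 (mod 101)
5^4 = (5^2)^2 ≡ 25^2 = 625 ≡ 19 (mod 101)
5^8 = (5^4)^2 ≡ 19^2 = 361 ≡ 58 (mod 101)
So B = 58. Giulia then computes K = B^a mod p = 58^18 mod 101.
58^1 ≡ 58 (mod 101)
58^2 = (58^1)^2 ≡ 58^2 = 3364 ≡ 31 (mod 101)
58^4 = (58^2)^2 ≡ 31^2 = 961 ≡ 52 (mod 101)
58^8 = (58^4)^2 ≡ 52^2 = 2704 ≡ 78 (mod 101)
58^16 = (58^8)^2 ≡ 78^2 = 6084 ≡ 24 (mod 101)
58^18 = 58^16 · 58^2 ≡ 24 · 31 ≡ 37 (mod 101).

37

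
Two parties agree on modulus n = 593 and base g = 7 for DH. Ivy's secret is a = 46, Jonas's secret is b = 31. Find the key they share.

229

Ivy sends A = g^a mod n = 7^46 mod 593.
7^1 ≡ 7 (mod 593)
7^2 = (7^1)^2 ≡ 7^2 = 49 ≡ 49 (mod 593)
7^4 = (7^2)^2 ≡ 49^2 = 2401 ≡ 29 (mod 593)
7^8 = (7^4)^2 ≡ 29^2 = 841 ≡ 248 (mod 593)
7^16 = (7^8)^2 ≡ 248^2 = 61504 ≡ 425 (mod 593)
7^32 = (7^16)^2 ≡ 425^2 = 180625 ≡ 353 (mod 593)
7^46 = 7^32 · 7^8 · 7^4 · 7^2 ≡ 353 · 248 · 29 · 49 ≡ 484 (mod 593).
So A = 484. Jonas then computes K = A^b mod n = 484^31 mod 593.
484^1 ≡ 484 (mod 593)
484^2 = (484^1)^2 ≡ 484^2 = 234256 ≡ 21 (mod 593)
484^4 = (484^2)^2 ≡ 21^2 = 441 ≡ 441 (mod 593)
484^8 = (484^4)^2 ≡ 441^2 = 194481 ≡ 570 (mod 593)
484^16 = (484^8)^2 ≡ 570^2 = 324900 ≡ 529 (mod 593)
484^31 = 484^16 · 484^8 · 484^4 · 484^2 · 484^1 ≡ 529 · 570 · 441 · 21 · 484 ≡ 229 (mod 593).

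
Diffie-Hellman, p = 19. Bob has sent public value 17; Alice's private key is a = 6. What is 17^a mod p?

Shared key K = 17^6 mod 19.
17^1 ≡ 17 (mod 19)
17^2 = (17^1)^2 ≡ 17^2 = 289 ≡ 4 (mod 19)
17^4 = (17^2)^2 ≡ 4^2 = 16 ≡ 16 (mod 19)
17^6 = 17^4 · 17^2 ≡ 16 · 4 ≡ 7 (mod 19).

7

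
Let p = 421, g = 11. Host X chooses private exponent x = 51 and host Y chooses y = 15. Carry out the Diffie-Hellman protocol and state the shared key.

33

Host X sends A = g^x mod p = 11^51 mod 421.
11^1 ≡ 11 (mod 421)
11^2 = (11^1)^2 ≡ 11^2 = 121 ≡ 121 (mod 421)
11^4 = (11^2)^2 ≡ 121^2 = 14641 ≡ 327 (mod 421)
11^8 = (11^4)^2 ≡ 327^2 = 106929 ≡ 416 (mod 421)
11^16 = (11^8)^2 ≡ 416^2 = 173056 ≡ 25 (mod 421)
11^32 = (11^16)^2 ≡ 25^2 = 625 ≡ 204 (mod 421)
11^51 = 11^32 · 11^16 · 11^2 · 11^1 ≡ 204 · 25 · 121 · 11 ≡ 317 (mod 421).
So A = 317. Host Y then computes K = A^y mod p = 317^15 mod 421.
317^1 ≡ 317 (mod 421)
317^2 = (317^1)^2 ≡ 317^2 = 100489 ≡ 291 (mod 421)
317^4 = (317^2)^2 ≡ 291^2 = 84681 ≡ 60 (mod 421)
317^8 = (317^4)^2 ≡ 60^2 = 3600 ≡ 232 (mod 421)
317^15 = 317^8 · 317^4 · 317^2 · 317^1 ≡ 232 · 60 · 291 · 317 ≡ 33 (mod 421).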